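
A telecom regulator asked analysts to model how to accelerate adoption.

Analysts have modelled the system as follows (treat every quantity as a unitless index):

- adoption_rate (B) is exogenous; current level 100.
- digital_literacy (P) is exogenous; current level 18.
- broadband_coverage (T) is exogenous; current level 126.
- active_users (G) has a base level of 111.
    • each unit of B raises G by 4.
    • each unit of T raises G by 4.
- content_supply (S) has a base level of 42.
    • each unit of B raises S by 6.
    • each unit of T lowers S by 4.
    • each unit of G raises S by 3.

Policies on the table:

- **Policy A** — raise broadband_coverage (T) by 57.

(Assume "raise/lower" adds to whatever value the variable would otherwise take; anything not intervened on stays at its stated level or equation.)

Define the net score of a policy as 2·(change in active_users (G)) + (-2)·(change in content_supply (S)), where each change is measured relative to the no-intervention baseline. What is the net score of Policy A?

Baseline:
  B = 100
  T = 126
  G = 111 + 4·100 + 4·126 = 1015
  S = 42 + 6·100 − 4·126 + 3·1015 = 3183
Policy A (T + 57):
  B = 100
  T = 126 + 57 = 183
  G = 111 + 4·100 + 4·183 = 1243
  S = 42 + 6·100 − 4·183 + 3·1243 = 3639
ΔG = 1243 − 1015 = 228; ΔS = 3639 − 3183 = 456
Score = 2·228 + (-2)·456 = -456

-456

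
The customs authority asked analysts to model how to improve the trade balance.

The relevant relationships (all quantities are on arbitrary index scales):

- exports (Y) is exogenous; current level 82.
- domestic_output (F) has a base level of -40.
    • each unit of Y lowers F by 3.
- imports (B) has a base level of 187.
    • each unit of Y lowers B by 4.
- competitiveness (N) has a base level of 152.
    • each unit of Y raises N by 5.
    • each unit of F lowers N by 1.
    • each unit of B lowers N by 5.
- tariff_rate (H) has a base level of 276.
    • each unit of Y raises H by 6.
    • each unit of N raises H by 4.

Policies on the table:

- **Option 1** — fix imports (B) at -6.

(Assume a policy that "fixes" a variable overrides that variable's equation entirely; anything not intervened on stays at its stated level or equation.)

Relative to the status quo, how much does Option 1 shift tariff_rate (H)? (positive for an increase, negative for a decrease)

-2700

Baseline:
  Y = 82
  F = -40 − 3·82 = -286
  B = 187 − 4·82 = -141
  N = 152 + 5·82 − (-286) − 5·(-141) = 1553
  H = 276 + 6·82 + 4·1553 = 6980
Option 1 (B := -6):
  Y = 82
  F = -40 − 3·82 = -286
  B = -6
  N = 152 + 5·82 − (-286) − 5·(-6) = 878
  H = 276 + 6·82 + 4·878 = 4280
Change in H: 4280 − 6980 = -2700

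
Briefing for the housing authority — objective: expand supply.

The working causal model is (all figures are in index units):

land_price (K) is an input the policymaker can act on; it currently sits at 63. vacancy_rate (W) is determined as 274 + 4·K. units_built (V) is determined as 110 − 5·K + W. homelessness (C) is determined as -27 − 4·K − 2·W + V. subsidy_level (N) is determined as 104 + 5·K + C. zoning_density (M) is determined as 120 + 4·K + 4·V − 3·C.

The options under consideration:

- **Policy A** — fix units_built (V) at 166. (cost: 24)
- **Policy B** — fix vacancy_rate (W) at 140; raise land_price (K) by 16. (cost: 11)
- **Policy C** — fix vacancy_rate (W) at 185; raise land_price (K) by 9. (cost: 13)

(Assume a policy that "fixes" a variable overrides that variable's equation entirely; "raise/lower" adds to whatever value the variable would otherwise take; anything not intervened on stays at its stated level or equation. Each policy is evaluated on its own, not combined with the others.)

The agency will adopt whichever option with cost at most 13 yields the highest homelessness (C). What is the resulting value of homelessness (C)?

Policy B (W := 140, K + 16):
  K = 63 + 16 = 79
  W = 140
  V = 110 − 5·79 + 140 = -145
  C = -27 − 4·79 − 2·140 + (-145) = -768
Policy C (W := 185, K + 9):
  K = 63 + 9 = 72
  W = 185
  V = 110 − 5·72 + 185 = -65
  C = -27 − 4·72 − 2·185 + (-65) = -750
Comparing — Policy B: C=-768, Policy C: C=-750. Highest is -750 (Policy C).

-750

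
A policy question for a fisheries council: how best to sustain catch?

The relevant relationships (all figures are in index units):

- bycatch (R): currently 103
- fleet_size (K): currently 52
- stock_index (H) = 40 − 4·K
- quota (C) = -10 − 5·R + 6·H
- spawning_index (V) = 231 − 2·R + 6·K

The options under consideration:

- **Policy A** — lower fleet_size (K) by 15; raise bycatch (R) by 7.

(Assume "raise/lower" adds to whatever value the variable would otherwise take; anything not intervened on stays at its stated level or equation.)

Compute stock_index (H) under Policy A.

-108

Policy A (K − 15, R + 7):
  K = 52 − 15 = 37
  H = 40 − 4·37 = -108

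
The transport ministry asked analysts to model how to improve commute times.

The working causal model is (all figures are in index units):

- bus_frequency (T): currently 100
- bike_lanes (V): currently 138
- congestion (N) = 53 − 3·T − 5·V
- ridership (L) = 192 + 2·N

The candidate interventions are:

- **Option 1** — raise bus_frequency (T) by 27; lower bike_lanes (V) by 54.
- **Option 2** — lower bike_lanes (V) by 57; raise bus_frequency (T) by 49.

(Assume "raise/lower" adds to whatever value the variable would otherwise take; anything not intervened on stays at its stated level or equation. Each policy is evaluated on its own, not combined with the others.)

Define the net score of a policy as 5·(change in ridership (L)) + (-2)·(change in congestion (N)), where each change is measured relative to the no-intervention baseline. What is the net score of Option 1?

1512

Baseline:
  T = 100
  V = 138
  N = 53 − 3·100 − 5·138 = -937
  L = 192 + 2·(-937) = -1682
Option 1 (T + 27, V − 54):
  T = 100 + 27 = 127
  V = 138 − 54 = 84
  N = 53 − 3·127 − 5·84 = -748
  L = 192 + 2·(-748) = -1304
ΔL = -1304 − (-1682) = 378; ΔN = -748 − (-937) = 189
Score = 5·378 + (-2)·189 = 1512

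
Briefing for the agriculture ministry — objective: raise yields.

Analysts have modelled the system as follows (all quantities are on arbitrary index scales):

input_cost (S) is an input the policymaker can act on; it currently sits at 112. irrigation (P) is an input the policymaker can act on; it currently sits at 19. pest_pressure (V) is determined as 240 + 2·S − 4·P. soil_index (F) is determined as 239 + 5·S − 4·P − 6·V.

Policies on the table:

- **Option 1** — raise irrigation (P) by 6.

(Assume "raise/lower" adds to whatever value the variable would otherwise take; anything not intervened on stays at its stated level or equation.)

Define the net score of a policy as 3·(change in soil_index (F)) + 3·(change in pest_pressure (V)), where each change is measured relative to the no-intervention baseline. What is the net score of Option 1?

Baseline:
  S = 112
  P = 19
  V = 240 + 2·112 − 4·19 = 388
  F = 239 + 5·112 − 4·19 − 6·388 = -1605
Option 1 (P + 6):
  S = 112
  P = 19 + 6 = 25
  V = 240 + 2·112 − 4·25 = 364
  F = 239 + 5·112 − 4·25 − 6·364 = -1485
ΔF = -1485 − (-1605) = 120; ΔV = 364 − 388 = -24
Score = 3·120 + 3·(-24) = 288

288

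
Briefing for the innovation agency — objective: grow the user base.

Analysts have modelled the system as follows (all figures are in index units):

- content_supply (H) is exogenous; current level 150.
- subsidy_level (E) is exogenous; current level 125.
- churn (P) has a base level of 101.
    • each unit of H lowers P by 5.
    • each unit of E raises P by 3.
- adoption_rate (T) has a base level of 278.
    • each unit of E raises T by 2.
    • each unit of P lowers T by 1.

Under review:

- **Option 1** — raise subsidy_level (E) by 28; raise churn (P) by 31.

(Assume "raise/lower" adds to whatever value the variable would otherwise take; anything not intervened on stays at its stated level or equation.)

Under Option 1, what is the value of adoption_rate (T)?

743

Option 1 (E + 28, P + 31):
  H = 150
  E = 125 + 28 = 153
  P = 101 − 5·150 + 3·153 (+31 from intervention) = -159
  T = 278 + 2·153 − (-159) = 743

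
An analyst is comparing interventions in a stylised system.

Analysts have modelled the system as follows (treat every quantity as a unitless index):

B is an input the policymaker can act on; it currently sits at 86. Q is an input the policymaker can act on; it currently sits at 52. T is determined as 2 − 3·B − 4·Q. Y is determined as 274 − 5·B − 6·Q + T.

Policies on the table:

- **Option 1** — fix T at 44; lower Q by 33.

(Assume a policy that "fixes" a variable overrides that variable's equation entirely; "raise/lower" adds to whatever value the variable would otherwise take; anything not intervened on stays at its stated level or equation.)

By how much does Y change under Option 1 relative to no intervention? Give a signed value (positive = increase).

706

Baseline:
  B = 86
  Q = 52
  T = 2 − 3·86 − 4·52 = -464
  Y = 274 − 5·86 − 6·52 + (-464) = -932
Option 1 (T := 44, Q − 33):
  B = 86
  Q = 52 − 33 = 19
  T = 44
  Y = 274 − 5·86 − 6·19 + 44 = -226
Change in Y: -226 − (-932) = 706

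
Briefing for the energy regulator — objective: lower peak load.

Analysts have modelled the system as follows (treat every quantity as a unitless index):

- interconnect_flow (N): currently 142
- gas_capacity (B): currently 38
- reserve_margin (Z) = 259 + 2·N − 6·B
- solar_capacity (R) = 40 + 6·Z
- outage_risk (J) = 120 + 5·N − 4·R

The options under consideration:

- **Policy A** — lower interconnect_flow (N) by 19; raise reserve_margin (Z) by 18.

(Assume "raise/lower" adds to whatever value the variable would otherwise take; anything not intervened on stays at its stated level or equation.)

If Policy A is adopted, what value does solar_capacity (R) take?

Policy A (N − 19, Z + 18):
  N = 142 − 19 = 123
  B = 38
  Z = 259 + 2·123 − 6·38 (+18 from intervention) = 295
  R = 40 + 6·295 = 1810

1810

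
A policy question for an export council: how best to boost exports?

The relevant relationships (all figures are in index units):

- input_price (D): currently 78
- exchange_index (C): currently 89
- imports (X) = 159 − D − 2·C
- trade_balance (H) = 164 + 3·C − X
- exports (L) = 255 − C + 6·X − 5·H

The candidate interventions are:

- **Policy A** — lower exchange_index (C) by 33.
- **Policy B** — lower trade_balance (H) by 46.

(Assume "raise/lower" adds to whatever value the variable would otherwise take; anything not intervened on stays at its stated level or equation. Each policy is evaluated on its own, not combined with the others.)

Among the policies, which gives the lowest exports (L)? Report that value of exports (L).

Policy A (C − 33):
  D = 78
  C = 89 − 33 = 56
  X = 159 − 78 − 2·56 = -31
  H = 164 + 3·56 − (-31) = 363
  L = 255 − 56 + 6·(-31) − 5·363 = -1802
Policy B (H − 46):
  D = 78
  C = 89
  X = 159 − 78 − 2·89 = -97
  H = 164 + 3·89 − (-97) (−46 from intervention) = 482
  L = 255 − 89 + 6·(-97) − 5·482 = -2826
Comparing — Policy A: L=-1802, Policy B: L=-2826. Lowest is -2826 (Policy B).

-2826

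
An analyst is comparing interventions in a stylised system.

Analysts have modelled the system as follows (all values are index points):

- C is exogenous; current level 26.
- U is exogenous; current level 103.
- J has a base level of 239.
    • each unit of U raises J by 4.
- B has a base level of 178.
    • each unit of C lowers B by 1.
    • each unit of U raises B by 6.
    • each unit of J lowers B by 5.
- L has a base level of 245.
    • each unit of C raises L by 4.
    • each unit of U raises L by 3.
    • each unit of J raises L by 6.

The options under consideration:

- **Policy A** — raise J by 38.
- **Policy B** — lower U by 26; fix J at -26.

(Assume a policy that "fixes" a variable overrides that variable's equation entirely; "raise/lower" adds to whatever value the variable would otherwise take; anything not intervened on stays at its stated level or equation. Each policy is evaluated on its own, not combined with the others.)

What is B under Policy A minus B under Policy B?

-3419

Policy A (J + 38):
  C = 26
  U = 103
  J = 239 + 4·103 (+38 from intervention) = 689
  B = 178 − 26 + 6·103 − 5·689 = -2675
Policy B (U − 26, J := -26):
  C = 26
  U = 103 − 26 = 77
  J = -26
  B = 178 − 26 + 6·77 − 5·(-26) = 744
B: -2675 − 744 = -3419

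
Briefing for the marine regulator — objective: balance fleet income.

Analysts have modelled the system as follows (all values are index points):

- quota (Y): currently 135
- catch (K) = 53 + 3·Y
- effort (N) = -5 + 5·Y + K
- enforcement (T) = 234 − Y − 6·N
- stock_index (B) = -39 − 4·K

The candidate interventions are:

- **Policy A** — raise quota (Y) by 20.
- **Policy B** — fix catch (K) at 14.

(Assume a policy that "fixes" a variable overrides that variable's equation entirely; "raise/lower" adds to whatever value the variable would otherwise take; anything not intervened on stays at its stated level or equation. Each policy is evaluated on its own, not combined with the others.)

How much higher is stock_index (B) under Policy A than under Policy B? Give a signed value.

Policy A (Y + 20):
  Y = 135 + 20 = 155
  K = 53 + 3·155 = 518
  B = -39 − 4·518 = -2111
Policy B (K := 14):
  Y = 135
  K = 14
  B = -39 − 4·14 = -95
B: -2111 − (-95) = -2016

-2016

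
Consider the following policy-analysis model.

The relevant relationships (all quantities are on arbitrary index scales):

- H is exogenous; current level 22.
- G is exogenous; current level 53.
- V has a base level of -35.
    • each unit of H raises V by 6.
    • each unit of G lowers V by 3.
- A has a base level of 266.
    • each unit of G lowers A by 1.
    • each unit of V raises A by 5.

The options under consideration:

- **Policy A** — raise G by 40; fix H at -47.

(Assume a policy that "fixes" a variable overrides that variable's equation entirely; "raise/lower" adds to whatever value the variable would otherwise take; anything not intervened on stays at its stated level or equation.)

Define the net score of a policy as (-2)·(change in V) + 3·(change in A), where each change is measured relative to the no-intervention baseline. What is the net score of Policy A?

Baseline:
  H = 22
  G = 53
  V = -35 + 6·22 − 3·53 = -62
  A = 266 − 53 + 5·(-62) = -97
Policy A (G + 40, H := -47):
  H = -47
  G = 53 + 40 = 93
  V = -35 + 6·(-47) − 3·93 = -596
  A = 266 − 93 + 5·(-596) = -2807
ΔV = -596 − (-62) = -534; ΔA = -2807 − (-97) = -2710
Score = (-2)·(-534) + 3·(-2710) = -7062

-7062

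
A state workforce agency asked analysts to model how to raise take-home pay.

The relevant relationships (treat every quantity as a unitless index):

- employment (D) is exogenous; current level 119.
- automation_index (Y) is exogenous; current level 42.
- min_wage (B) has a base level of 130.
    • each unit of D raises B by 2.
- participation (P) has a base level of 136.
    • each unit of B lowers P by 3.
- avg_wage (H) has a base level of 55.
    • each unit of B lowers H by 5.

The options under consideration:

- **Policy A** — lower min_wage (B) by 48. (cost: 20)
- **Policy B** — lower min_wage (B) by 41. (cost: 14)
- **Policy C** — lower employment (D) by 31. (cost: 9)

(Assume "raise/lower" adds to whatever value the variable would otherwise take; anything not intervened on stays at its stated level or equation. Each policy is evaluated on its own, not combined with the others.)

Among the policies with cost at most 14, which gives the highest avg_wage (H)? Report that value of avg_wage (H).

Policy B (B − 41):
  D = 119
  B = 130 + 2·119 (−41 from intervention) = 327
  H = 55 − 5·327 = -1580
Policy C (D − 31):
  D = 119 − 31 = 88
  B = 130 + 2·88 = 306
  H = 55 − 5·306 = -1475
Comparing — Policy B: H=-1580, Policy C: H=-1475. Highest is -1475 (Policy C).

-1475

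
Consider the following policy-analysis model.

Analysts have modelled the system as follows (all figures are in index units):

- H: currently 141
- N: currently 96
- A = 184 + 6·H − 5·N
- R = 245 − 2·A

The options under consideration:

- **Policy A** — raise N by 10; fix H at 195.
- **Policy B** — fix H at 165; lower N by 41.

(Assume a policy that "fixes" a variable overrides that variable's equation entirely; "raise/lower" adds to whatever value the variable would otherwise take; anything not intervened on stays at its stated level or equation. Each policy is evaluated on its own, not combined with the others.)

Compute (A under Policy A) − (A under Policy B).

-75

Policy A (N + 10, H := 195):
  H = 195
  N = 96 + 10 = 106
  A = 184 + 6·195 − 5·106 = 824
Policy B (H := 165, N − 41):
  H = 165
  N = 96 − 41 = 55
  A = 184 + 6·165 − 5·55 = 899
A: 824 − 899 = -75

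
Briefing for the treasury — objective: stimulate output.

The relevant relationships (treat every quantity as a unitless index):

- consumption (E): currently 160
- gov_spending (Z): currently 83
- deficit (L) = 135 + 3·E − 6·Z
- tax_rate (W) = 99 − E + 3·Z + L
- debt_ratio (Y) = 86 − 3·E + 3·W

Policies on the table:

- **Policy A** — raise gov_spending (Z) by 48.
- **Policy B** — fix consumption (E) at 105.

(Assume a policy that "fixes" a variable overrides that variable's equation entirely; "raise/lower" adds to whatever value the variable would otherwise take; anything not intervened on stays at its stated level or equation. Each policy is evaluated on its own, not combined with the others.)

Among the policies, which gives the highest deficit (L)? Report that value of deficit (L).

Policy A (Z + 48):
  E = 160
  Z = 83 + 48 = 131
  L = 135 + 3·160 − 6·131 = -171
Policy B (E := 105):
  E = 105
  Z = 83
  L = 135 + 3·105 − 6·83 = -48
Comparing — Policy A: L=-171, Policy B: L=-48. Highest is -48 (Policy B).

-48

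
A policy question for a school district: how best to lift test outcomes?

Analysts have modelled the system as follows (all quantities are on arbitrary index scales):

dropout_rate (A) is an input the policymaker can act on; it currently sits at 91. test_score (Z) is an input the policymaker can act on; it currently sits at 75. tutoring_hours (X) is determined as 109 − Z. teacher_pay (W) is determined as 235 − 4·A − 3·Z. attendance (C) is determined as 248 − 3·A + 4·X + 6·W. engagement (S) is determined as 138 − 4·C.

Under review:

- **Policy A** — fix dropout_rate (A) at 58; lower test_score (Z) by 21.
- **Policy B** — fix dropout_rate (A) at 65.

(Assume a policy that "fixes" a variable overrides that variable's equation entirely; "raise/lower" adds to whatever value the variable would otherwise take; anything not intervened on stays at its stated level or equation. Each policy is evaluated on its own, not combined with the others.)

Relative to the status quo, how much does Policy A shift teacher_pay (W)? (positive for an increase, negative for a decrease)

Baseline:
  A = 91
  Z = 75
  W = 235 − 4·91 − 3·75 = -354
Policy A (A := 58, Z − 21):
  A = 58
  Z = 75 − 21 = 54
  W = 235 − 4·58 − 3·54 = -159
Change in W: -159 − (-354) = 195

195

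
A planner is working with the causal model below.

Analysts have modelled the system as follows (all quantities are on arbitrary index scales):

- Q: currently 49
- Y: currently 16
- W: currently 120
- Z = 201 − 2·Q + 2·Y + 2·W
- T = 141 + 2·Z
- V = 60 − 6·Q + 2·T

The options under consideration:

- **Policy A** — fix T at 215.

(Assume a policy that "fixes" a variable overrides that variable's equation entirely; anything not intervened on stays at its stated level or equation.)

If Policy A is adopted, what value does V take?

196

Policy A (T := 215):
  Q = 49
  Y = 16
  W = 120
  Z = 201 − 2·49 + 2·16 + 2·120 = 375
  T = 215
  V = 60 − 6·49 + 2·215 = 196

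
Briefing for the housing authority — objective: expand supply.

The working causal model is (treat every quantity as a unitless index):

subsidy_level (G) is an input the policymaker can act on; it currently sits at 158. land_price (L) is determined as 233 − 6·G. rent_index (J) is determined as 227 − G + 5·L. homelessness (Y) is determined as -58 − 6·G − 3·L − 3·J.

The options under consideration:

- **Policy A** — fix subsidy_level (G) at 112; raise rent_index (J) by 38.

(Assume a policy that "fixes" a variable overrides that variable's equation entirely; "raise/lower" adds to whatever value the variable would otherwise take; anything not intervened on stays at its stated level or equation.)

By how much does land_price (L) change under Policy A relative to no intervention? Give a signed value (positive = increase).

Baseline:
  G = 158
  L = 233 − 6·158 = -715
Policy A (G := 112, J + 38):
  G = 112
  L = 233 − 6·112 = -439
Change in L: -439 − (-715) = 276

276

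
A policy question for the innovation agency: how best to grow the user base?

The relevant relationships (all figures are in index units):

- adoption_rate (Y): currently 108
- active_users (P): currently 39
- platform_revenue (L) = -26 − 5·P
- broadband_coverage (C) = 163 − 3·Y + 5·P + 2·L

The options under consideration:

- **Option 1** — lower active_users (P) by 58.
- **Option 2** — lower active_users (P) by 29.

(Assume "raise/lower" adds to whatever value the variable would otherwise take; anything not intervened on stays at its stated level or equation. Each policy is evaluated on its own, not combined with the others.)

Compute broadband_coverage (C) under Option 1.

-118

Option 1 (P − 58):
  Y = 108
  P = 39 − 58 = -19
  L = -26 − 5·(-19) = 69
  C = 163 − 3·108 + 5·(-19) + 2·69 = -118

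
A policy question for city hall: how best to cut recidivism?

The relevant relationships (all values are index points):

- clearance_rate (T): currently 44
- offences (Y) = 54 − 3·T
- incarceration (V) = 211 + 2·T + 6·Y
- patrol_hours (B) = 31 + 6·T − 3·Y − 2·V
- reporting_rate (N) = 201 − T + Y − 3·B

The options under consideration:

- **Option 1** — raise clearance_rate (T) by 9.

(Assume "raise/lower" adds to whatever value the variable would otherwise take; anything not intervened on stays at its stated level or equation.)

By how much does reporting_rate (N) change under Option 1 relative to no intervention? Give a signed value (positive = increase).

-1305

Baseline:
  T = 44
  Y = 54 − 3·44 = -78
  V = 211 + 2·44 + 6·(-78) = -169
  B = 31 + 6·44 − 3·(-78) − 2·(-169) = 867
  N = 201 − 44 + (-78) − 3·867 = -2522
Option 1 (T + 9):
  T = 44 + 9 = 53
  Y = 54 − 3·53 = -105
  V = 211 + 2·53 + 6·(-105) = -313
  B = 31 + 6·53 − 3·(-105) − 2·(-313) = 1290
  N = 201 − 53 + (-105) − 3·1290 = -3827
Change in N: -3827 − (-2522) = -1305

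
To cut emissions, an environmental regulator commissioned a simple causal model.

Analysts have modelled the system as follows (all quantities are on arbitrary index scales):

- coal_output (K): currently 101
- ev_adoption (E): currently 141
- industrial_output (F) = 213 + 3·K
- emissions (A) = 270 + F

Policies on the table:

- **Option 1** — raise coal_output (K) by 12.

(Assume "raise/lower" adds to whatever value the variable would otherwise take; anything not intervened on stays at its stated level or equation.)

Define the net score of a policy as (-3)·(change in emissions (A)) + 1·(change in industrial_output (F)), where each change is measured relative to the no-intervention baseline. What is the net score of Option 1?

-72

Baseline:
  K = 101
  F = 213 + 3·101 = 516
  A = 270 + 516 = 786
Option 1 (K + 12):
  K = 101 + 12 = 113
  F = 213 + 3·113 = 552
  A = 270 + 552 = 822
ΔA = 822 − 786 = 36; ΔF = 552 − 516 = 36
Score = (-3)·36 + 1·36 = -72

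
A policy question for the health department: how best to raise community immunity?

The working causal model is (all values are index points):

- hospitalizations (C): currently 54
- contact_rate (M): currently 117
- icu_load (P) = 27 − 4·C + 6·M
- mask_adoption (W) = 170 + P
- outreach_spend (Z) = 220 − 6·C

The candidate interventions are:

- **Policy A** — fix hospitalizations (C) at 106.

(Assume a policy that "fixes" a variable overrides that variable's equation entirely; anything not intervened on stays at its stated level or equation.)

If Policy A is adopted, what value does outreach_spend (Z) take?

-416

Policy A (C := 106):
  C = 106
  Z = 220 − 6·106 = -416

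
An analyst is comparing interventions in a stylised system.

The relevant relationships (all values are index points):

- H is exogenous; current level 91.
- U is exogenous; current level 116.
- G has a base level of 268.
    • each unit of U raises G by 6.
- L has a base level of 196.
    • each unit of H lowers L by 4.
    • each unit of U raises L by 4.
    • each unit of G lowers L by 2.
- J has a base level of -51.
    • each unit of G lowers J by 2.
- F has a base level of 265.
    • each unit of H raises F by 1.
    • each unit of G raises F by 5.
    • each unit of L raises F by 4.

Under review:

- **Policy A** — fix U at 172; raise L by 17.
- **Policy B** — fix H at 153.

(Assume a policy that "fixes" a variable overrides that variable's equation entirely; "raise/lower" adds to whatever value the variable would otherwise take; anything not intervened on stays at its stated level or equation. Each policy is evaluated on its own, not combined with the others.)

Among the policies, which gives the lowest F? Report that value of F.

Policy A (U := 172, L + 17):
  H = 91
  U = 172
  G = 268 + 6·172 = 1300
  L = 196 − 4·91 + 4·172 − 2·1300 (+17 from intervention) = -2063
  F = 265 + 91 + 5·1300 + 4·(-2063) = -1396
Policy B (H := 153):
  H = 153
  U = 116
  G = 268 + 6·116 = 964
  L = 196 − 4·153 + 4·116 − 2·964 = -1880
  F = 265 + 153 + 5·964 + 4·(-1880) = -2282
Comparing — Policy A: F=-1396, Policy B: F=-2282. Lowest is -2282 (Policy B).

-2282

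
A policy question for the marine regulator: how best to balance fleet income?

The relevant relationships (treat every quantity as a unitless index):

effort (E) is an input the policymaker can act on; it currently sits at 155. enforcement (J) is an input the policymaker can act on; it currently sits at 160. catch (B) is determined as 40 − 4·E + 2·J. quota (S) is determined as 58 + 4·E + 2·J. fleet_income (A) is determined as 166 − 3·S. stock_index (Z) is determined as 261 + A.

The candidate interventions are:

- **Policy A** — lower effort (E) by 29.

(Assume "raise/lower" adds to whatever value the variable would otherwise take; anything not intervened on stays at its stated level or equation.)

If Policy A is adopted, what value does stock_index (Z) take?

Policy A (E − 29):
  E = 155 − 29 = 126
  J = 160
  S = 58 + 4·126 + 2·160 = 882
  A = 166 − 3·882 = -2480
  Z = 261 + (-2480) = -2219

-2219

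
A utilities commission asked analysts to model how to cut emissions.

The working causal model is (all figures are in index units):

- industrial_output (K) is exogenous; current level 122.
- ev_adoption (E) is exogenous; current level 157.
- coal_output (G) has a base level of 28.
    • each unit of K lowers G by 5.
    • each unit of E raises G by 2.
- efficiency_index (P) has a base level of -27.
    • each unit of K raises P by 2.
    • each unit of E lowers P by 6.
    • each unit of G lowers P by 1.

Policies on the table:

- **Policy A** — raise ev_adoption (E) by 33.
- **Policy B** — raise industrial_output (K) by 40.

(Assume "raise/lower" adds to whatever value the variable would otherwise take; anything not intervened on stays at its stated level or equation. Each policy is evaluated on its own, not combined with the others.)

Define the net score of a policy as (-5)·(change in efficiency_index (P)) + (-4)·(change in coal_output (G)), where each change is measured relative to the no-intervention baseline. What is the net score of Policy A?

Baseline:
  K = 122
  E = 157
  G = 28 − 5·122 + 2·157 = -268
  P = -27 + 2·122 − 6·157 − (-268) = -457
Policy A (E + 33):
  K = 122
  E = 157 + 33 = 190
  G = 28 − 5·122 + 2·190 = -202
  P = -27 + 2·122 − 6·190 − (-202) = -721
ΔP = -721 − (-457) = -264; ΔG = -202 − (-268) = 66
Score = (-5)·(-264) + (-4)·66 = 1056

1056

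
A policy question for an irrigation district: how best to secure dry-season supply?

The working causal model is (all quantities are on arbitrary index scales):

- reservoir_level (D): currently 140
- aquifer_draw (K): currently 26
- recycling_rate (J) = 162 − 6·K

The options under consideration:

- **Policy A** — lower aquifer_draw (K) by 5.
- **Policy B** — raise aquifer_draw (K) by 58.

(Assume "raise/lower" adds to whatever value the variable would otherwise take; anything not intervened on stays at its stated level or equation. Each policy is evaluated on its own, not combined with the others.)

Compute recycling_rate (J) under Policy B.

-342

Policy B (K + 58):
  K = 26 + 58 = 84
  J = 162 − 6·84 = -342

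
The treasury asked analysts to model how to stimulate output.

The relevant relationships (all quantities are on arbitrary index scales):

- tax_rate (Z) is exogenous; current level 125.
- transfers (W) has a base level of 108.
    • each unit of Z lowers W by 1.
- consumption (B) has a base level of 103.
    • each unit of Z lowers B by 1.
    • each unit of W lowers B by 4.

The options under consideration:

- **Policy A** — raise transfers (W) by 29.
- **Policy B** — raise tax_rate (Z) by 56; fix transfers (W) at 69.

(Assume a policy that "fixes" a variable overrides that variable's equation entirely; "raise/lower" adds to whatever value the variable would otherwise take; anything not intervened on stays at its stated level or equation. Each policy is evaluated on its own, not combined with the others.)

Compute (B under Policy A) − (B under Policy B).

284

Policy A (W + 29):
  Z = 125
  W = 108 − 125 (+29 from intervention) = 12
  B = 103 − 125 − 4·12 = -70
Policy B (Z + 56, W := 69):
  Z = 125 + 56 = 181
  W = 69
  B = 103 − 181 − 4·69 = -354
B: -70 − (-354) = 284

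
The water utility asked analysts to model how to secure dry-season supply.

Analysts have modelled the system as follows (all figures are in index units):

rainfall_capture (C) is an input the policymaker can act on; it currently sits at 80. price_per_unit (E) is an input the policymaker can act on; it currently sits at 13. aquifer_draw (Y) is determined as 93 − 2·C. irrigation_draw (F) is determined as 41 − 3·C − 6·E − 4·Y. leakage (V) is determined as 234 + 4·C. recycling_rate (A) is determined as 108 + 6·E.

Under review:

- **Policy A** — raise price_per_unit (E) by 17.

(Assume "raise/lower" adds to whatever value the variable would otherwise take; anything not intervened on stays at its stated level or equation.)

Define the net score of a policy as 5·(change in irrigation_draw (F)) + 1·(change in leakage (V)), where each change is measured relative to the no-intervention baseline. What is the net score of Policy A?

-510

Baseline:
  C = 80
  E = 13
  Y = 93 − 2·80 = -67
  F = 41 − 3·80 − 6·13 − 4·(-67) = -9
  V = 234 + 4·80 = 554
Policy A (E + 17):
  C = 80
  E = 13 + 17 = 30
  Y = 93 − 2·80 = -67
  F = 41 − 3·80 − 6·30 − 4·(-67) = -111
  V = 234 + 4·80 = 554
ΔF = -111 − (-9) = -102; ΔV = 554 − 554 = 0
Score = 5·(-102) + 1·0 = -510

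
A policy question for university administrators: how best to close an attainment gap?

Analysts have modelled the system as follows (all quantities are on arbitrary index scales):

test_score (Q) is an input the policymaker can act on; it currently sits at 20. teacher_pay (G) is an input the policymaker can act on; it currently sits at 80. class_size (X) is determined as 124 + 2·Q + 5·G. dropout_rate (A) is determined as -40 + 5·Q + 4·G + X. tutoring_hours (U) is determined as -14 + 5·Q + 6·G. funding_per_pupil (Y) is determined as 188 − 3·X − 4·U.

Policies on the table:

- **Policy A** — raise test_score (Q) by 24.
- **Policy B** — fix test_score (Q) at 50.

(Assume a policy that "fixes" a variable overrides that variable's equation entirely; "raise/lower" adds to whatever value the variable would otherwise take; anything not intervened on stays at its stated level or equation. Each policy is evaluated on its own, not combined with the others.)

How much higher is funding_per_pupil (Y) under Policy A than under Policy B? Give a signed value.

Policy A (Q + 24):
  Q = 20 + 24 = 44
  G = 80
  X = 124 + 2·44 + 5·80 = 612
  U = -14 + 5·44 + 6·80 = 686
  Y = 188 − 3·612 − 4·686 = -4392
Policy B (Q := 50):
  Q = 50
  G = 80
  X = 124 + 2·50 + 5·80 = 624
  U = -14 + 5·50 + 6·80 = 716
  Y = 188 − 3·624 − 4·716 = -4548
Y: -4392 − (-4548) = 156

156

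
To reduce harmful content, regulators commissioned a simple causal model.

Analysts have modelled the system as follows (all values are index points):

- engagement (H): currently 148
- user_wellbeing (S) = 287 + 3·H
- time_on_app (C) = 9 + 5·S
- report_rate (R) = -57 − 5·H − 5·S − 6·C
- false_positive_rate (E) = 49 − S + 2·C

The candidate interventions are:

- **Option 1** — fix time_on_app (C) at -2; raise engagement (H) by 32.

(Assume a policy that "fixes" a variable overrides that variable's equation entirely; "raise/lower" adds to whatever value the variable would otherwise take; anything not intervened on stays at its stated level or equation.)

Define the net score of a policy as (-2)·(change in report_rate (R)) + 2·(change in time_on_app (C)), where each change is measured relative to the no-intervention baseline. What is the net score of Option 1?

Baseline:
  H = 148
  S = 287 + 3·148 = 731
  C = 9 + 5·731 = 3664
  R = -57 − 5·148 − 5·731 − 6·3664 = -26436
Option 1 (C := -2, H + 32):
  H = 148 + 32 = 180
  S = 287 + 3·180 = 827
  C = -2
  R = -57 − 5·180 − 5·827 − 6·(-2) = -5080
ΔR = -5080 − (-26436) = 21356; ΔC = -2 − 3664 = -3666
Score = (-2)·21356 + 2·(-3666) = -50044

-50044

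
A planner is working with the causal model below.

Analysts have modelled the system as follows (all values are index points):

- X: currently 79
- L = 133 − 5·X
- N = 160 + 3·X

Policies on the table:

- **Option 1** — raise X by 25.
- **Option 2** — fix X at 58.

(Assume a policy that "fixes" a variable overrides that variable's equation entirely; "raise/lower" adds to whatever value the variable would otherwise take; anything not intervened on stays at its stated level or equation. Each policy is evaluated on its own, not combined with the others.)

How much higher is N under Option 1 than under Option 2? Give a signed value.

138

Option 1 (X + 25):
  X = 79 + 25 = 104
  N = 160 + 3·104 = 472
Option 2 (X := 58):
  X = 58
  N = 160 + 3·58 = 334
N: 472 − 334 = 138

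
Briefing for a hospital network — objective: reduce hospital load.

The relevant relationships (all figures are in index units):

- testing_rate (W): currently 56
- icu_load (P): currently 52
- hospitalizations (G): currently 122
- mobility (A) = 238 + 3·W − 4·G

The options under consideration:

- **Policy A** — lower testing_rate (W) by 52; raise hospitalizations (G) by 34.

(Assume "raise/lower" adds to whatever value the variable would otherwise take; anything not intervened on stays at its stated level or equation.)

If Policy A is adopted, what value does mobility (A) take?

Policy A (W − 52, G + 34):
  W = 56 − 52 = 4
  G = 122 + 34 = 156
  A = 238 + 3·4 − 4·156 = -374

-374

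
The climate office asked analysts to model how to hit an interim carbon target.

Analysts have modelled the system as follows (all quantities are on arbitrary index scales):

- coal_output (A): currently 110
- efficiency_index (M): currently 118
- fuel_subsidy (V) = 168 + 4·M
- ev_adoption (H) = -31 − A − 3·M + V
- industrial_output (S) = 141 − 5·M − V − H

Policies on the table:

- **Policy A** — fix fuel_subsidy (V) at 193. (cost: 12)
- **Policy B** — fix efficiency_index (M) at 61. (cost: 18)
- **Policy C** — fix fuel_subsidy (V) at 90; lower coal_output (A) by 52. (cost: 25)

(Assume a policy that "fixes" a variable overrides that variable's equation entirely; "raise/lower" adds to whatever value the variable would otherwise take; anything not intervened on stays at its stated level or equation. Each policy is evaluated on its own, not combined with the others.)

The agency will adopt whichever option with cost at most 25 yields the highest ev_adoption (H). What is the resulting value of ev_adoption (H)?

88

Policy A (V := 193):
  A = 110
  M = 118
  V = 193
  H = -31 − 110 − 3·118 + 193 = -302
Policy B (M := 61):
  A = 110
  M = 61
  V = 168 + 4·61 = 412
  H = -31 − 110 − 3·61 + 412 = 88
Policy C (V := 90, A − 52):
  A = 110 − 52 = 58
  M = 118
  V = 90
  H = -31 − 58 − 3·118 + 90 = -353
Comparing — Policy A: H=-302, Policy B: H=88, Policy C: H=-353. Highest is 88 (Policy B).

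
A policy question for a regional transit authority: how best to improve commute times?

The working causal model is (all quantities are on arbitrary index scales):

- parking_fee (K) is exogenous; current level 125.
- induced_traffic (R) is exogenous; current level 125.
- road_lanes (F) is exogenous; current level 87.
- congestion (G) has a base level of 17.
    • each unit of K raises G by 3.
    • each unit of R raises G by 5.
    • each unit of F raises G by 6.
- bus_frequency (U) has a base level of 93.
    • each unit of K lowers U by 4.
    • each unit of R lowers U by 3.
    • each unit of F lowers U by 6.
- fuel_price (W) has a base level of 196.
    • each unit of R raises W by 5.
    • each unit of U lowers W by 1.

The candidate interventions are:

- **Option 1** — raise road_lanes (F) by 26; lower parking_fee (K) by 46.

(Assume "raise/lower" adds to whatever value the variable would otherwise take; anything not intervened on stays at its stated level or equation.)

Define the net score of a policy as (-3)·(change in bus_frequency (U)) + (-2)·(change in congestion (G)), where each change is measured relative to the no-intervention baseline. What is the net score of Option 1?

Baseline:
  K = 125
  R = 125
  F = 87
  G = 17 + 3·125 + 5·125 + 6·87 = 1539
  U = 93 − 4·125 − 3·125 − 6·87 = -1304
Option 1 (F + 26, K − 46):
  K = 125 − 46 = 79
  R = 125
  F = 87 + 26 = 113
  G = 17 + 3·79 + 5·125 + 6·113 = 1557
  U = 93 − 4·79 − 3·125 − 6·113 = -1276
ΔU = -1276 − (-1304) = 28; ΔG = 1557 − 1539 = 18
Score = (-3)·28 + (-2)·18 = -120

-120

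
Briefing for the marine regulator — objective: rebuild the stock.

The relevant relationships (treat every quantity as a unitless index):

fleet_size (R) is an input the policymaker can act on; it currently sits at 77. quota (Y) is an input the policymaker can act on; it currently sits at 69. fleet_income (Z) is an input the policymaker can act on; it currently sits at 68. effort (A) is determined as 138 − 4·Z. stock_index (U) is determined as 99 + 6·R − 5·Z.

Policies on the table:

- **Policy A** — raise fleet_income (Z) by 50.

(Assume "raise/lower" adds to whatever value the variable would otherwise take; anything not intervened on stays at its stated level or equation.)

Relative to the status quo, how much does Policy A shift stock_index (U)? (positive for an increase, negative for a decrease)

Baseline:
  R = 77
  Z = 68
  U = 99 + 6·77 − 5·68 = 221
Policy A (Z + 50):
  R = 77
  Z = 68 + 50 = 118
  U = 99 + 6·77 − 5·118 = -29
Change in U: -29 − 221 = -250

-250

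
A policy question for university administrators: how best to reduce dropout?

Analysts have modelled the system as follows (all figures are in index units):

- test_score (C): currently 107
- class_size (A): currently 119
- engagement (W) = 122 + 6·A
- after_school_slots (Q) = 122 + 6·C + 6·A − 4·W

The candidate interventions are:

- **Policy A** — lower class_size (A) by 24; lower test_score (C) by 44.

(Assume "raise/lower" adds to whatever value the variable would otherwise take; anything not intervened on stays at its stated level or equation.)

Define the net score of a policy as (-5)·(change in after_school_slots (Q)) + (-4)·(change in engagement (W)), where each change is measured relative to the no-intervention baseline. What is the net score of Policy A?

Baseline:
  C = 107
  A = 119
  W = 122 + 6·119 = 836
  Q = 122 + 6·107 + 6·119 − 4·836 = -1866
Policy A (A − 24, C − 44):
  C = 107 − 44 = 63
  A = 119 − 24 = 95
  W = 122 + 6·95 = 692
  Q = 122 + 6·63 + 6·95 − 4·692 = -1698
ΔQ = -1698 − (-1866) = 168; ΔW = 692 − 836 = -144
Score = (-5)·168 + (-4)·(-144) = -264

-264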